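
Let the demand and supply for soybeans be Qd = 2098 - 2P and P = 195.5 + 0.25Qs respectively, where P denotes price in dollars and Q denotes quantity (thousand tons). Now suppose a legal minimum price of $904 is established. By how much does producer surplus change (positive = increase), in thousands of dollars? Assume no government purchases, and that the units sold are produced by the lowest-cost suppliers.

Rearranging supply gives Qs = 4P - 782. In a free market, 2098 - 2P = 4P - 782 gives the equilibrium P* = 480, Q* = 1138.
Since 904 > 480, the floor is binding.
At P = 904: Qd = 2098 - 2·904 = 290 and Qs = 4·904 - 782 = 2834.
Producer surplus without the control is ½ · (480 - 195.5) · 1138 = 161880.5.
With the floor, 290 units are sold at 904. The supply price at Q = 290 is 268, so PS = ½ · [(904 - 195.5) + (904 - 268)] · 290 = 194952.5.
Change in producer surplus = 194952.5 - 161880.5 = 33072.

33072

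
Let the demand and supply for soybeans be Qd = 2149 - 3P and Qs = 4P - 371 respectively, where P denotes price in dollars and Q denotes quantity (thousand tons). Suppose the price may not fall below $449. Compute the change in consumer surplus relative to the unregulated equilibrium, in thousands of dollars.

In a free market, 2149 - 3P = 4P - 371 gives the equilibrium P* = 360, Q* = 1069.
The floor of 449 is above the equilibrium price 360, so it binds.
At P = 449: Qd = 2149 - 3·449 = 802 and Qs = 4·449 - 371 = 1425.
Consumer surplus without the control is ½ · (2149/3 - 360) · 1069 = 1142761/6.
With the floor, consumers buy 802 units at 449, so CS = ½ · (2149/3 - 449) · 802 = 321602/3.
Change in consumer surplus = 321602/3 - 1142761/6 = -83259.5.

-83259.5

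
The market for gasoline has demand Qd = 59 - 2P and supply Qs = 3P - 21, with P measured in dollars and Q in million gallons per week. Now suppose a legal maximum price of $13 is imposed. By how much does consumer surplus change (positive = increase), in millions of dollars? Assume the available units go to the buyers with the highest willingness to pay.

33.75

Equilibrium: 59 - 2P = 3P - 21, so 80 = 5P and P* = 16, Q* = 27.
Since 13 < 16, the ceiling is binding.
At P = 13: Qd = 59 - 2·13 = 33 and Qs = 3·13 - 21 = 18.
Consumer surplus without the control is ½ · (29.5 - 16) · 27 = 182.25.
With the ceiling, 18 units are sold at 13 (assume they go to the highest-value buyers). The demand price at Q = 18 is 20.5, so CS = ½ · [(29.5 - 13) + (20.5 - 13)] · 18 = 216.
Change in consumer surplus = 216 - 182.25 = 33.75.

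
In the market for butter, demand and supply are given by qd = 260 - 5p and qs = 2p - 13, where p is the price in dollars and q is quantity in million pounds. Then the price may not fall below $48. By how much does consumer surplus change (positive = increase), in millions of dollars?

Equilibrium: 260 - 5p = 2p - 13, so 273 = 7p and p* = 39, q* = 65.
Since 48 > 39, the floor is binding.
At p = 48: qd = 260 - 5·48 = 20 and qs = 2·48 - 13 = 83.
Consumer surplus without the control is ½ · (52 - 39) · 65 = 422.5.
With the floor, consumers buy 20 units at 48, so CS = ½ · (52 - 48) · 20 = 40.
Change in consumer surplus = 40 - 422.5 = -382.5.

-382.5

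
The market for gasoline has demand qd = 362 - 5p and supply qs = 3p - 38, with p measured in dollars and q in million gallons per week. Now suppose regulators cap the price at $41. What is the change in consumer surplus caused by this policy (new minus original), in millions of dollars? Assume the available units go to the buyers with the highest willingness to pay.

692.1

Equilibrium: 362 - 5p = 3p - 38, so 400 = 8p and p* = 50, q* = 112.
Since 41 < 50, the ceiling is binding.
At p = 41: qd = 362 - 5·41 = 157 and qs = 3·41 - 38 = 85.
Consumer surplus without the control is ½ · (72.4 - 50) · 112 = 1254.4.
With the ceiling, 85 units are sold at 41 (assume they go to the highest-value buyers). The demand price at q = 85 is 55.4, so CS = ½ · [(72.4 - 41) + (55.4 - 41)] · 85 = 1946.5.
Change in consumer surplus = 1946.5 - 1254.4 = 692.1.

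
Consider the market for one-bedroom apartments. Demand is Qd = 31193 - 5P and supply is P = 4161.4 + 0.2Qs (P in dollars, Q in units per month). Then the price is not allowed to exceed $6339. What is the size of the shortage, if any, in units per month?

0

Rearranging supply gives Qs = 5P - 20807. Equilibrium: 31193 - 5P = 5P - 20807, so 52000 = 10P and P* = 5200, Q* = 5193.
The ceiling of 6339 is above the equilibrium price 5200, so it is not binding; the market clears at P* = 5200, Q* = 5193.
Since the control does not bind, there is no shortage.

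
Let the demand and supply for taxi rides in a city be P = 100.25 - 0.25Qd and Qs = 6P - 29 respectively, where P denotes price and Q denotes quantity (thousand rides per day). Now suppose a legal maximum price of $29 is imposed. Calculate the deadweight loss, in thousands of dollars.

Rearranging demand gives Qd = 401 - 4P. Without the control the market clears where 401 - 4P = 6P - 29, i.e. P* = 43 and Q* = 229.
Since 29 < 43, the ceiling is binding.
At P = 29: Qd = 401 - 4·29 = 285 and Qs = 6·29 - 29 = 145.
Quantity traded falls to 145. At Q = 145 the demand price is (401 - 145)/4 = 64 and the supply price is (29 + 145)/6 = 29.
Deadweight loss = ½ · (64 - 29) · (229 - 145) = ½ · 35 · 84 = 1470.

1470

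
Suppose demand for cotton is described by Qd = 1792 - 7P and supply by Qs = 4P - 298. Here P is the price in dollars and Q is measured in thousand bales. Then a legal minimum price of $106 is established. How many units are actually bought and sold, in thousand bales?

In a free market, 1792 - 7P = 4P - 298 gives the equilibrium P* = 190, Q* = 462.
The floor of 106 is below the equilibrium price 190, so it is not binding; the market clears at P* = 190, Q* = 462.

462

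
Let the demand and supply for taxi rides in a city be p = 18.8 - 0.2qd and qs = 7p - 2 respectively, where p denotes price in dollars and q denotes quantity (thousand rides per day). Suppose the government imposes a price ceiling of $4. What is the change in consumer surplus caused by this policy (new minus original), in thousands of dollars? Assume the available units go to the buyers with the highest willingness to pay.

25.6

Rearranging demand gives qd = 94 - 5p. Setting quantity demanded equal to quantity supplied, 94 - 5p = 7p - 2, gives p* = 8 and q* = 54.
The ceiling of 4 is below the equilibrium price 8, so it binds.
At p = 4: qd = 94 - 5·4 = 74 and qs = 7·4 - 2 = 26.
Consumer surplus without the control is ½ · (18.8 - 8) · 54 = 291.6.
With the ceiling, 26 units are sold at 4 (assume they go to the highest-value buyers). The demand price at q = 26 is 13.6, so CS = ½ · [(18.8 - 4) + (13.6 - 4)] · 26 = 317.2.
Change in consumer surplus = 317.2 - 291.6 = 25.6.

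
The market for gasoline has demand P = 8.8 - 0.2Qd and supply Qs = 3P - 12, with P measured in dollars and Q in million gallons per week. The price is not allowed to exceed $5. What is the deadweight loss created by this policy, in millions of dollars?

Rearranging demand gives Qd = 44 - 5P. Equilibrium: 44 - 5P = 3P - 12, so 56 = 8P and P* = 7, Q* = 9.
Since 5 < 7, the ceiling is binding.
At P = 5: Qd = 44 - 5·5 = 19 and Qs = 3·5 - 12 = 3.
Quantity traded falls to 3. At Q = 3 the demand price is (44 - 3)/5 = 8.2 and the supply price is (12 + 3)/3 = 5.
Deadweight loss = ½ · (8.2 - 5) · (9 - 3) = ½ · 3.2 · 6 = 9.6.

9.6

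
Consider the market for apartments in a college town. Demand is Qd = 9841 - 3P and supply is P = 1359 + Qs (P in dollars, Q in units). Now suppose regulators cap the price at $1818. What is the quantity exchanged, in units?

459

Rearranging supply gives Qs = P - 1359. Without the control the market clears where 9841 - 3P = P - 1359, i.e. P* = 2800 and Q* = 1441.
Since 1818 < 2800, the ceiling is binding.
At P = 1818: Qd = 9841 - 3·1818 = 4387 and Qs = 1818 - 1359 = 459.
The quantity actually transacted is the short side, supply: 459.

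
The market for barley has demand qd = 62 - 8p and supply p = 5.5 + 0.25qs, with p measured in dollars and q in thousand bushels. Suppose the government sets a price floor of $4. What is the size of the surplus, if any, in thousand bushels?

Rearranging supply gives qs = 4p - 22. Without the control the market clears where 62 - 8p = 4p - 22, i.e. p* = 7 and q* = 6.
The floor of 4 is below the equilibrium price 7, so it is not binding; the market clears at p* = 7, q* = 6.
Since the control does not bind, there is no surplus.

0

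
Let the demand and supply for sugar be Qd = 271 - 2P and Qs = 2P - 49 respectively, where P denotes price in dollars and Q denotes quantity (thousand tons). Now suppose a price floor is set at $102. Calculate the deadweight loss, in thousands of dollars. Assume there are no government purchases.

Equilibrium: 271 - 2P = 2P - 49, so 320 = 4P and P* = 80, Q* = 111.
Because the floor (102) lies above the market-clearing price, it is binding.
At P = 102: Qd = 271 - 2·102 = 67 and Qs = 2·102 - 49 = 155.
Quantity traded falls to 67. At Q = 67 the demand price is (271 - 67)/2 = 102 and the supply price is (49 + 67)/2 = 58.
Deadweight loss = ½ · (102 - 58) · (111 - 67) = ½ · 44 · 44 = 968.

968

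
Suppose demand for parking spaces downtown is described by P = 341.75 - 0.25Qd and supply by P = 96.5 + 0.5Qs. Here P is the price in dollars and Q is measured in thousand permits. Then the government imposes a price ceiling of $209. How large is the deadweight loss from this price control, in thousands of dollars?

3901.5

Rearranging demand gives Qd = 1367 - 4P; rearranging supply gives Qs = 2P - 193. Setting quantity demanded equal to quantity supplied, 1367 - 4P = 2P - 193, gives P* = 260 and Q* = 327.
The ceiling of 209 is below the equilibrium price 260, so it binds.
At P = 209: Qd = 1367 - 4·209 = 531 and Qs = 2·209 - 193 = 225.
Quantity traded falls to 225. At Q = 225 the demand price is (1367 - 225)/4 = 285.5 and the supply price is (193 + 225)/2 = 209.
Deadweight loss = ½ · (285.5 - 209) · (327 - 225) = ½ · 76.5 · 102 = 3901.5.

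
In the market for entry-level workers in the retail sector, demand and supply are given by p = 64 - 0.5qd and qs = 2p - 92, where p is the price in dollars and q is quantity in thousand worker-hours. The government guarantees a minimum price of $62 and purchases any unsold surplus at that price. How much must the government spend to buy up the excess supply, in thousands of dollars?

Rearranging demand gives qd = 128 - 2p. Equilibrium: 128 - 2p = 2p - 92, so 220 = 4p and p* = 55, q* = 18.
Because the floor (62) lies above the market-clearing price, it is binding.
At p = 62: qd = 128 - 2·62 = 4 and qs = 2·62 - 92 = 32.
Surplus = qs - qd = 28.
Government expenditure = surplus × support price = 28 × 62 = 1736.

1736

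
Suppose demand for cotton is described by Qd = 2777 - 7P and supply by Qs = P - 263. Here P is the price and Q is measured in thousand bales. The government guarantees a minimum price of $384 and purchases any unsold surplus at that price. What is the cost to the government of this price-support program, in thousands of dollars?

12288

Without the control the market clears where 2777 - 7P = P - 263, i.e. P* = 380 and Q* = 117.
Since 384 > 380, the floor is binding.
At P = 384: Qd = 2777 - 7·384 = 89 and Qs = 384 - 263 = 121.
Surplus = Qs - Qd = 32.
Government expenditure = surplus × support price = 32 × 384 = 12288.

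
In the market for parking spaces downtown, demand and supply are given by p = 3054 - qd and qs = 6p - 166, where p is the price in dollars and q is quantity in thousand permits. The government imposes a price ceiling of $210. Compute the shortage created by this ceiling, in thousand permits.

Rearranging demand gives qd = 3054 - p. Equilibrium: 3054 - p = 6p - 166, so 3220 = 7p and p* = 460, q* = 2594.
Because the ceiling (210) lies below the market-clearing price, it is binding.
At p = 210: qd = 3054 - 210 = 2844 and qs = 6·210 - 166 = 1094.
Shortage = qd - qs = 2844 - 1094 = 1750.

1750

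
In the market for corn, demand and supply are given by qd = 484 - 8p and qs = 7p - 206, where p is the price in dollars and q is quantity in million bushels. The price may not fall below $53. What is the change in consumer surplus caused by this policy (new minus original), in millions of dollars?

-616

Equilibrium: 484 - 8p = 7p - 206, so 690 = 15p and p* = 46, q* = 116.
Because the floor (53) lies above the market-clearing price, it is binding.
At p = 53: qd = 484 - 8·53 = 60 and qs = 7·53 - 206 = 165.
Consumer surplus without the control is ½ · (60.5 - 46) · 116 = 841.
With the floor, consumers buy 60 units at 53, so CS = ½ · (60.5 - 53) · 60 = 225.
Change in consumer surplus = 225 - 841 = -616.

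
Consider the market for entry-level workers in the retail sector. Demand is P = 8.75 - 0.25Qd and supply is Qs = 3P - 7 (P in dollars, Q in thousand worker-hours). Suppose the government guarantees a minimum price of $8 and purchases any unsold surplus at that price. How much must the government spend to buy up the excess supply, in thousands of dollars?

112

Rearranging demand gives Qd = 35 - 4P. Without the control the market clears where 35 - 4P = 3P - 7, i.e. P* = 6 and Q* = 11.
The floor of 8 is above the equilibrium price 6, so it binds.
At P = 8: Qd = 35 - 4·8 = 3 and Qs = 3·8 - 7 = 17.
Surplus = Qs - Qd = 14.
Government expenditure = surplus × support price = 14 × 8 = 112.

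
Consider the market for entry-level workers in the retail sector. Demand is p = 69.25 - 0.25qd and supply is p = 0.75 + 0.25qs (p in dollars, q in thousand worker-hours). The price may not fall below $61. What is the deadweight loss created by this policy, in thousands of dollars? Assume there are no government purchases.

Rearranging demand gives qd = 277 - 4p; rearranging supply gives qs = 4p - 3. Without the control the market clears where 277 - 4p = 4p - 3, i.e. p* = 35 and q* = 137.
Because the floor (61) lies above the market-clearing price, it is binding.
At p = 61: qd = 277 - 4·61 = 33 and qs = 4·61 - 3 = 241.
Quantity traded falls to 33. At q = 33 the demand price is (277 - 33)/4 = 61 and the supply price is (3 + 33)/4 = 9.
Deadweight loss = ½ · (61 - 9) · (137 - 33) = ½ · 52 · 104 = 2704.

2704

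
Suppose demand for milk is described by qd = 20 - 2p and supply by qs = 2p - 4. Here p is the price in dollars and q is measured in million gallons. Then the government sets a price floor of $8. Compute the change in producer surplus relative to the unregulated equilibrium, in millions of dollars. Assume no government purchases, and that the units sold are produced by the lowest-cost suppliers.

Setting quantity demanded equal to quantity supplied, 20 - 2p = 2p - 4, gives p* = 6 and q* = 8.
The floor of 8 is above the equilibrium price 6, so it binds.
At p = 8: qd = 20 - 2·8 = 4 and qs = 2·8 - 4 = 12.
Producer surplus without the control is ½ · (6 - 2) · 8 = 16.
With the floor, 4 units are sold at 8. The supply price at q = 4 is 4, so PS = ½ · [(8 - 2) + (8 - 4)] · 4 = 20.
Change in producer surplus = 20 - 16 = 4.

4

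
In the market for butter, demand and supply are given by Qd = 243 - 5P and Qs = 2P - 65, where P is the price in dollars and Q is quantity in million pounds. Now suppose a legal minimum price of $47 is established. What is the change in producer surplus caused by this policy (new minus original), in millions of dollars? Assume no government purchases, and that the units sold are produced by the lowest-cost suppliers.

Without the control the market clears where 243 - 5P = 2P - 65, i.e. P* = 44 and Q* = 23.
Since 47 > 44, the floor is binding.
At P = 47: Qd = 243 - 5·47 = 8 and Qs = 2·47 - 65 = 29.
Producer surplus without the control is ½ · (44 - 32.5) · 23 = 132.25.
With the floor, 8 units are sold at 47. The supply price at Q = 8 is 36.5, so PS = ½ · [(47 - 32.5) + (47 - 36.5)] · 8 = 100.
Change in producer surplus = 100 - 132.25 = -32.25.

-32.25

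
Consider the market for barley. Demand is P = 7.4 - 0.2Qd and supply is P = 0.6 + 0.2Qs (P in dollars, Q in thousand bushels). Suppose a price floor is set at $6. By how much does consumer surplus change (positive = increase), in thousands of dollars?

-24

Rearranging demand gives Qd = 37 - 5P; rearranging supply gives Qs = 5P - 3. Equilibrium: 37 - 5P = 5P - 3, so 40 = 10P and P* = 4, Q* = 17.
Since 6 > 4, the floor is binding.
At P = 6: Qd = 37 - 5·6 = 7 and Qs = 5·6 - 3 = 27.
Consumer surplus without the control is ½ · (7.4 - 4) · 17 = 28.9.
With the floor, consumers buy 7 units at 6, so CS = ½ · (7.4 - 6) · 7 = 4.9.
Change in consumer surplus = 4.9 - 28.9 = -24.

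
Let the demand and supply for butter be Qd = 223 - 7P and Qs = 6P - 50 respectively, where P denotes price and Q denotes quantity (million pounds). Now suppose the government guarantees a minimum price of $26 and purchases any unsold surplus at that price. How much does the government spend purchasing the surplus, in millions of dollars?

Equilibrium: 223 - 7P = 6P - 50, so 273 = 13P and P* = 21, Q* = 76.
Because the floor (26) lies above the market-clearing price, it is binding.
At P = 26: Qd = 223 - 7·26 = 41 and Qs = 6·26 - 50 = 106.
Surplus = Qs - Qd = 65.
Government expenditure = surplus × support price = 65 × 26 = 1690.

1690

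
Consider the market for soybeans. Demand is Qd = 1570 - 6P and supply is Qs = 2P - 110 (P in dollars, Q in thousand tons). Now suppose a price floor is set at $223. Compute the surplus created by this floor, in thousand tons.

Setting quantity demanded equal to quantity supplied, 1570 - 6P = 2P - 110, gives P* = 210 and Q* = 310.
Because the floor (223) lies above the market-clearing price, it is binding.
At P = 223: Qd = 1570 - 6·223 = 232 and Qs = 2·223 - 110 = 336.
Surplus = Qs - Qd = 336 - 232 = 104.

104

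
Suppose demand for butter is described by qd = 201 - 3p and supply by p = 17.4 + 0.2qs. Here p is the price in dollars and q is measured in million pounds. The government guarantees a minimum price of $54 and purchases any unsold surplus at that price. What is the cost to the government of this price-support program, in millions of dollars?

Rearranging supply gives qs = 5p - 87. In a free market, 201 - 3p = 5p - 87 gives the equilibrium p* = 36, q* = 93.
The floor of 54 is above the equilibrium price 36, so it binds.
At p = 54: qd = 201 - 3·54 = 39 and qs = 5·54 - 87 = 183.
Surplus = qs - qd = 144.
Government expenditure = surplus × support price = 144 × 54 = 7776.

7776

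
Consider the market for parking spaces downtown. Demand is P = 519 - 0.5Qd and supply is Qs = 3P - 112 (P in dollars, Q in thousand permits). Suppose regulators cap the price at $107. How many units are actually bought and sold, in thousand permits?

209

Rearranging demand gives Qd = 1038 - 2P. Setting quantity demanded equal to quantity supplied, 1038 - 2P = 3P - 112, gives P* = 230 and Q* = 578.
Since 107 < 230, the ceiling is binding.
At P = 107: Qd = 1038 - 2·107 = 824 and Qs = 3·107 - 112 = 209.
The quantity actually transacted is the short side, supply: 209.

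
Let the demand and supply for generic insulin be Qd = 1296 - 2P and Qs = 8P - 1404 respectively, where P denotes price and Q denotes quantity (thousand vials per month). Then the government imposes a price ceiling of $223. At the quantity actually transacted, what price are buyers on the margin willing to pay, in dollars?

458

In a free market, 1296 - 2P = 8P - 1404 gives the equilibrium P* = 270, Q* = 756.
Because the ceiling (223) lies below the market-clearing price, it is binding.
At P = 223: Qd = 1296 - 2·223 = 850 and Qs = 8·223 - 1404 = 380.
Only 380 units reach the market. On the demand curve, the marginal buyer's willingness to pay at Q = 380 is (1296 - 380)/2 = 458.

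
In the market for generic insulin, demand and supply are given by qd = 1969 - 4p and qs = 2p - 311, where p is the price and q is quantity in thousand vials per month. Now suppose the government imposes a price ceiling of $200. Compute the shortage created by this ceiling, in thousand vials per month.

Equilibrium: 1969 - 4p = 2p - 311, so 2280 = 6p and p* = 380, q* = 449.
Since 200 < 380, the ceiling is binding.
At p = 200: qd = 1969 - 4·200 = 1169 and qs = 2·200 - 311 = 89.
Shortage = qd - qs = 1169 - 89 = 1080.

1080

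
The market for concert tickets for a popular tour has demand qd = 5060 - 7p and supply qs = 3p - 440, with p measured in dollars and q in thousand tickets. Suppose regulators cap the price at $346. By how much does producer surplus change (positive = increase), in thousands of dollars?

Equilibrium: 5060 - 7p = 3p - 440, so 5500 = 10p and p* = 550, q* = 1210.
The ceiling of 346 is below the equilibrium price 550, so it binds.
At p = 346: qd = 5060 - 7·346 = 2638 and qs = 3·346 - 440 = 598.
Producer surplus without the control is ½ · (550 - 440/3) · 1210 = 732050/3.
With the ceiling, producers sell 598 units at 346, so PS = ½ · (346 - 440/3) · 598 = 178802/3.
Change in producer surplus = 178802/3 - 732050/3 = -184416.

-184416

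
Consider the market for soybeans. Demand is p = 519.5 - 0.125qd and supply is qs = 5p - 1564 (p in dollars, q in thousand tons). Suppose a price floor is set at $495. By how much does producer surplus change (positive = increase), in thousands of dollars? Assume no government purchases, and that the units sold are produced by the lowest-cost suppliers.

Rearranging demand gives qd = 4156 - 8p. Without the control the market clears where 4156 - 8p = 5p - 1564, i.e. p* = 440 and q* = 636.
The floor of 495 is above the equilibrium price 440, so it binds.
At p = 495: qd = 4156 - 8·495 = 196 and qs = 5·495 - 1564 = 911.
Producer surplus without the control is ½ · (440 - 312.8) · 636 = 40449.6.
With the floor, 196 units are sold at 495. The supply price at q = 196 is 352, so PS = ½ · [(495 - 312.8) + (495 - 352)] · 196 = 31869.6.
Change in producer surplus = 31869.6 - 40449.6 = -8580.

-8580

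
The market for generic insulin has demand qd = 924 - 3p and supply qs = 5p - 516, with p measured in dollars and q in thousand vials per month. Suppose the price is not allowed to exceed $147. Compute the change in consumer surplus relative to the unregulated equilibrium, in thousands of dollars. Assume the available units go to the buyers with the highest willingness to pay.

Without the control the market clears where 924 - 3p = 5p - 516, i.e. p* = 180 and q* = 384.
Since 147 < 180, the ceiling is binding.
At p = 147: qd = 924 - 3·147 = 483 and qs = 5·147 - 516 = 219.
Consumer surplus without the control is ½ · (308 - 180) · 384 = 24576.
With the ceiling, 219 units are sold at 147 (assume they go to the highest-value buyers). The demand price at q = 219 is 235, so CS = ½ · [(308 - 147) + (235 - 147)] · 219 = 27265.5.
Change in consumer surplus = 27265.5 - 24576 = 2689.5.

2689.5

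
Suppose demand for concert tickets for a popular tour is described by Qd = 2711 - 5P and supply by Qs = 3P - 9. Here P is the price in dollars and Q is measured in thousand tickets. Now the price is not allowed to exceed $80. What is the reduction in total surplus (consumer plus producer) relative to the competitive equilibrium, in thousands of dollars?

Equilibrium: 2711 - 5P = 3P - 9, so 2720 = 8P and P* = 340, Q* = 1011.
Because the ceiling (80) lies below the market-clearing price, it is binding.
At P = 80: Qd = 2711 - 5·80 = 2311 and Qs = 3·80 - 9 = 231.
Quantity traded falls to 231. At Q = 231 the demand price is (2711 - 231)/5 = 496 and the supply price is (9 + 231)/3 = 80.
Deadweight loss = ½ · (496 - 80) · (1011 - 231) = ½ · 416 · 780 = 162240.

162240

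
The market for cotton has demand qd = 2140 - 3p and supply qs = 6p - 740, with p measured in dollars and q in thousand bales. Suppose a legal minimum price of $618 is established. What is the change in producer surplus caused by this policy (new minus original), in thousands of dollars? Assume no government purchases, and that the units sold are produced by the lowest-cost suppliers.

18625

Setting quantity demanded equal to quantity supplied, 2140 - 3p = 6p - 740, gives p* = 320 and q* = 1180.
Since 618 > 320, the floor is binding.
At p = 618: qd = 2140 - 3·618 = 286 and qs = 6·618 - 740 = 2968.
Producer surplus without the control is ½ · (320 - 370/3) · 1180 = 348100/3.
With the floor, 286 units are sold at 618. The supply price at q = 286 is 171, so PS = ½ · [(618 - 370/3) + (618 - 171)] · 286 = 403975/3.
Change in producer surplus = 403975/3 - 348100/3 = 18625.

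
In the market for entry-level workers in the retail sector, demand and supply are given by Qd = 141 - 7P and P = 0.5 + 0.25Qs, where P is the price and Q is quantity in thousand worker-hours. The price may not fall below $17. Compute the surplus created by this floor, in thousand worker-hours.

44

Rearranging supply gives Qs = 4P - 2. Equilibrium: 141 - 7P = 4P - 2, so 143 = 11P and P* = 13, Q* = 50.
The floor of 17 is above the equilibrium price 13, so it binds.
At P = 17: Qd = 141 - 7·17 = 22 and Qs = 4·17 - 2 = 66.
Surplus = Qs - Qd = 66 - 22 = 44.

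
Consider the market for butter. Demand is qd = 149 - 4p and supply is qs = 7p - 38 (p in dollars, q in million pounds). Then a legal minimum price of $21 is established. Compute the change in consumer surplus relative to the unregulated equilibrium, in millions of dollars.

-292

Equilibrium: 149 - 4p = 7p - 38, so 187 = 11p and p* = 17, q* = 81.
Because the floor (21) lies above the market-clearing price, it is binding.
At p = 21: qd = 149 - 4·21 = 65 and qs = 7·21 - 38 = 109.
Consumer surplus without the control is ½ · (37.25 - 17) · 81 = 820.125.
With the floor, consumers buy 65 units at 21, so CS = ½ · (37.25 - 21) · 65 = 528.125.
Change in consumer surplus = 528.125 - 820.125 = -292.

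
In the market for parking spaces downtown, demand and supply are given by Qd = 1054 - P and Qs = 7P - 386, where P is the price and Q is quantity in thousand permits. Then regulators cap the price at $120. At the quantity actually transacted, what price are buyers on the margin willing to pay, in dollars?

In a free market, 1054 - P = 7P - 386 gives the equilibrium P* = 180, Q* = 874.
Because the ceiling (120) lies below the market-clearing price, it is binding.
At P = 120: Qd = 1054 - 120 = 934 and Qs = 7·120 - 386 = 454.
Only 454 units reach the market. On the demand curve, the marginal buyer's willingness to pay at Q = 454 is (1054 - 454) = 600.

600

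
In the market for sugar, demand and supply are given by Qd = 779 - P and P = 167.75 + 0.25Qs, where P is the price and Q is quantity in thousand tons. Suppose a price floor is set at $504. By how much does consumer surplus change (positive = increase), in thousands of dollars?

-81748

Rearranging supply gives Qs = 4P - 671. Equilibrium: 779 - P = 4P - 671, so 1450 = 5P and P* = 290, Q* = 489.
Since 504 > 290, the floor is binding.
At P = 504: Qd = 779 - 504 = 275 and Qs = 4·504 - 671 = 1345.
Consumer surplus without the control is ½ · (779 - 290) · 489 = 119560.5.
With the floor, consumers buy 275 units at 504, so CS = ½ · (779 - 504) · 275 = 37812.5.
Change in consumer surplus = 37812.5 - 119560.5 = -81748.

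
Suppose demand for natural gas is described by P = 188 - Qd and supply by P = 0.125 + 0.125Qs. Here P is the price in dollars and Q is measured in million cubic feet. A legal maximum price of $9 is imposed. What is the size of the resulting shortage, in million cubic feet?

Rearranging demand gives Qd = 188 - P; rearranging supply gives Qs = 8P - 1. Setting quantity demanded equal to quantity supplied, 188 - P = 8P - 1, gives P* = 21 and Q* = 167.
Since 9 < 21, the ceiling is binding.
At P = 9: Qd = 188 - 9 = 179 and Qs = 8·9 - 1 = 71.
Shortage = Qd - Qs = 179 - 71 = 108.

108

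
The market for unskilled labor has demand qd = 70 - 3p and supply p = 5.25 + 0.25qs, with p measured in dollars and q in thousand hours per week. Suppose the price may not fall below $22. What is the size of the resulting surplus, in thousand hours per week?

63

Rearranging supply gives qs = 4p - 21. Setting quantity demanded equal to quantity supplied, 70 - 3p = 4p - 21, gives p* = 13 and q* = 31.
Because the floor (22) lies above the market-clearing price, it is binding.
At p = 22: qd = 70 - 3·22 = 4 and qs = 4·22 - 21 = 67.
Surplus = qs - qd = 67 - 4 = 63.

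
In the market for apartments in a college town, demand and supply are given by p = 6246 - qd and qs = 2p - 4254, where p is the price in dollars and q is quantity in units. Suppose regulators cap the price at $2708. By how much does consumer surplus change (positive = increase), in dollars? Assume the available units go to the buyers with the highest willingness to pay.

-334224

Rearranging demand gives qd = 6246 - p. In a free market, 6246 - p = 2p - 4254 gives the equilibrium p* = 3500, q* = 2746.
Because the ceiling (2708) lies below the market-clearing price, it is binding.
At p = 2708: qd = 6246 - 2708 = 3538 and qs = 2·2708 - 4254 = 1162.
Consumer surplus without the control is ½ · (6246 - 3500) · 2746 = 3770258.
With the ceiling, 1162 units are sold at 2708 (assume they go to the highest-value buyers). The demand price at q = 1162 is 5084, so CS = ½ · [(6246 - 2708) + (5084 - 2708)] · 1162 = 3436034.
Change in consumer surplus = 3436034 - 3770258 = -334224.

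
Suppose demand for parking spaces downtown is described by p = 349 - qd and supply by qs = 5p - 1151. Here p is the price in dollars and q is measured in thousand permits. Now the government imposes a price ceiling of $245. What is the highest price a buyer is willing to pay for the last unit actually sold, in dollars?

275

Rearranging demand gives qd = 349 - p. Setting quantity demanded equal to quantity supplied, 349 - p = 5p - 1151, gives p* = 250 and q* = 99.
Because the ceiling (245) lies below the market-clearing price, it is binding.
At p = 245: qd = 349 - 245 = 104 and qs = 5·245 - 1151 = 74.
Only 74 units reach the market. On the demand curve, the marginal buyer's willingness to pay at q = 74 is (349 - 74) = 275.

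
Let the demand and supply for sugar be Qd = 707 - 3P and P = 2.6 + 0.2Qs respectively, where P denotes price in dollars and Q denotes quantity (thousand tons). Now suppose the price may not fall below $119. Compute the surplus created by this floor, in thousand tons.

Rearranging supply gives Qs = 5P - 13. Equilibrium: 707 - 3P = 5P - 13, so 720 = 8P and P* = 90, Q* = 437.
Since 119 > 90, the floor is binding.
At P = 119: Qd = 707 - 3·119 = 350 and Qs = 5·119 - 13 = 582.
Surplus = Qs - Qd = 582 - 350 = 232.

232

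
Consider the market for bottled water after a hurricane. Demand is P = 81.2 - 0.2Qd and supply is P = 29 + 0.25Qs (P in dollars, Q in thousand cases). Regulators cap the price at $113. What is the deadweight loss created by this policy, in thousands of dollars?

0

Rearranging demand gives Qd = 406 - 5P; rearranging supply gives Qs = 4P - 116. Without the control the market clears where 406 - 5P = 4P - 116, i.e. P* = 58 and Q* = 116.
The ceiling of 113 is above the equilibrium price 58, so it is not binding; the market clears at P* = 58, Q* = 116.
Since the control does not bind, no trades are prevented and deadweight loss is zero.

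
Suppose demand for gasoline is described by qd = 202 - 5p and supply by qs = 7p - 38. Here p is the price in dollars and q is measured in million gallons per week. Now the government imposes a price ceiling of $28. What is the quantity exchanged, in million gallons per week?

Setting quantity demanded equal to quantity supplied, 202 - 5p = 7p - 38, gives p* = 20 and q* = 102.
The ceiling of 28 is above the equilibrium price 20, so it is not binding; the market clears at p* = 20, q* = 102.

102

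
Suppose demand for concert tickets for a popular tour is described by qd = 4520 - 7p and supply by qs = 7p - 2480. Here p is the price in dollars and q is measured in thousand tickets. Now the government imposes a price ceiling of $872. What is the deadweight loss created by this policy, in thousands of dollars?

0

In a free market, 4520 - 7p = 7p - 2480 gives the equilibrium p* = 500, q* = 1020.
The ceiling of 872 is above the equilibrium price 500, so it is not binding; the market clears at p* = 500, q* = 1020.
Since the control does not bind, no trades are prevented and deadweight loss is zero.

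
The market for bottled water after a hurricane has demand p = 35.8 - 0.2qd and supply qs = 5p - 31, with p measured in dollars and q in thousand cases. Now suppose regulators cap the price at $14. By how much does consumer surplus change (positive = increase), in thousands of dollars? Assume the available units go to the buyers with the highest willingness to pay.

Rearranging demand gives qd = 179 - 5p. Equilibrium: 179 - 5p = 5p - 31, so 210 = 10p and p* = 21, q* = 74.
Because the ceiling (14) lies below the market-clearing price, it is binding.
At p = 14: qd = 179 - 5·14 = 109 and qs = 5·14 - 31 = 39.
Consumer surplus without the control is ½ · (35.8 - 21) · 74 = 547.6.
With the ceiling, 39 units are sold at 14 (assume they go to the highest-value buyers). The demand price at q = 39 is 28, so CS = ½ · [(35.8 - 14) + (28 - 14)] · 39 = 698.1.
Change in consumer surplus = 698.1 - 547.6 = 150.5.

150.5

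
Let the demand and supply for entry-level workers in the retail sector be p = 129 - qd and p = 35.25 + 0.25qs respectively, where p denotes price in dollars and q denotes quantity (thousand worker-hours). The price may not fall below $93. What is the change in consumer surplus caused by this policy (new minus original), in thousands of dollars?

-2164.5

Rearranging demand gives qd = 129 - p; rearranging supply gives qs = 4p - 141. Without the control the market clears where 129 - p = 4p - 141, i.e. p* = 54 and q* = 75.
The floor of 93 is above the equilibrium price 54, so it binds.
At p = 93: qd = 129 - 93 = 36 and qs = 4·93 - 141 = 231.
Consumer surplus without the control is ½ · (129 - 54) · 75 = 2812.5.
With the floor, consumers buy 36 units at 93, so CS = ½ · (129 - 93) · 36 = 648.
Change in consumer surplus = 648 - 2812.5 = -2164.5.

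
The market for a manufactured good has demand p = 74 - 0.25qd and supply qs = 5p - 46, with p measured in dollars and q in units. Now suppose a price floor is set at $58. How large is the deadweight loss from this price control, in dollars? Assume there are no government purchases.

1440

Rearranging demand gives qd = 296 - 4p. In a free market, 296 - 4p = 5p - 46 gives the equilibrium p* = 38, q* = 144.
The floor of 58 is above the equilibrium price 38, so it binds.
At p = 58: qd = 296 - 4·58 = 64 and qs = 5·58 - 46 = 244.
Quantity traded falls to 64. At q = 64 the demand price is (296 - 64)/4 = 58 and the supply price is (46 + 64)/5 = 22.
Deadweight loss = ½ · (58 - 22) · (144 - 64) = ½ · 36 · 80 = 1440.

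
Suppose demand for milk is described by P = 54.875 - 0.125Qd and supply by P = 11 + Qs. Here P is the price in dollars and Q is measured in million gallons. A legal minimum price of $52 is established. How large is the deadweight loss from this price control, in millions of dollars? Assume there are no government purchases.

Rearranging demand gives Qd = 439 - 8P; rearranging supply gives Qs = P - 11. In a free market, 439 - 8P = P - 11 gives the equilibrium P* = 50, Q* = 39.
Because the floor (52) lies above the market-clearing price, it is binding.
At P = 52: Qd = 439 - 8·52 = 23 and Qs = 52 - 11 = 41.
Quantity traded falls to 23. At Q = 23 the demand price is (439 - 23)/8 = 52 and the supply price is 11 + 23 = 34.
Deadweight loss = ½ · (52 - 34) · (39 - 23) = ½ · 18 · 16 = 144.

144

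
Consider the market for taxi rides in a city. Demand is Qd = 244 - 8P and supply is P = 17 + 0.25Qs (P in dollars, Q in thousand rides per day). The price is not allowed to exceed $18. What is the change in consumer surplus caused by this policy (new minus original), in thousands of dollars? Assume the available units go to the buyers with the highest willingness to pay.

Rearranging supply gives Qs = 4P - 68. Equilibrium: 244 - 8P = 4P - 68, so 312 = 12P and P* = 26, Q* = 36.
The ceiling of 18 is below the equilibrium price 26, so it binds.
At P = 18: Qd = 244 - 8·18 = 100 and Qs = 4·18 - 68 = 4.
Consumer surplus without the control is ½ · (30.5 - 26) · 36 = 81.
With the ceiling, 4 units are sold at 18 (assume they go to the highest-value buyers). The demand price at Q = 4 is 30, so CS = ½ · [(30.5 - 18) + (30 - 18)] · 4 = 49.
Change in consumer surplus = 49 - 81 = -32.

-32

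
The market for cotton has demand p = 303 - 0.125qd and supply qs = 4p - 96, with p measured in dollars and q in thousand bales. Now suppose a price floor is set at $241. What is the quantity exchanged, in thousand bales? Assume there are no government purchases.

496

Rearranging demand gives qd = 2424 - 8p. Equilibrium: 2424 - 8p = 4p - 96, so 2520 = 12p and p* = 210, q* = 744.
The floor of 241 is above the equilibrium price 210, so it binds.
At p = 241: qd = 2424 - 8·241 = 496 and qs = 4·241 - 96 = 868.
The quantity actually transacted is the short side, demand: 496.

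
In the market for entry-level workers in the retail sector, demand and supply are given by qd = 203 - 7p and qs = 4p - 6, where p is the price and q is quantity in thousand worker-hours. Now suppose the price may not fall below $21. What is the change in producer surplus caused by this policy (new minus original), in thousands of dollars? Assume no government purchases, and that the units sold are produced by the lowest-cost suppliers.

In a free market, 203 - 7p = 4p - 6 gives the equilibrium p* = 19, q* = 70.
The floor of 21 is above the equilibrium price 19, so it binds.
At p = 21: qd = 203 - 7·21 = 56 and qs = 4·21 - 6 = 78.
Producer surplus without the control is ½ · (19 - 1.5) · 70 = 612.5.
With the floor, 56 units are sold at 21. The supply price at q = 56 is 15.5, so PS = ½ · [(21 - 1.5) + (21 - 15.5)] · 56 = 700.
Change in producer surplus = 700 - 612.5 = 87.5.

87.5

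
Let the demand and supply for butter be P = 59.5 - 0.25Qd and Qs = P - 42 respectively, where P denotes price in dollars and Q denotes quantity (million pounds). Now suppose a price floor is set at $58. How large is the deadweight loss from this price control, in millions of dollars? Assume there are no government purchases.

Rearranging demand gives Qd = 238 - 4P. Without the control the market clears where 238 - 4P = P - 42, i.e. P* = 56 and Q* = 14.
Because the floor (58) lies above the market-clearing price, it is binding.
At P = 58: Qd = 238 - 4·58 = 6 and Qs = 58 - 42 = 16.
Quantity traded falls to 6. At Q = 6 the demand price is (238 - 6)/4 = 58 and the supply price is 42 + 6 = 48.
Deadweight loss = ½ · (58 - 48) · (14 - 6) = ½ · 10 · 8 = 40.

40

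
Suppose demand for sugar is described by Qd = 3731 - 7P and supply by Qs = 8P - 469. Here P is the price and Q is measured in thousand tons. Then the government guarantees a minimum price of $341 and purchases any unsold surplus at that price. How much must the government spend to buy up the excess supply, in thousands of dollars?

312015

Setting quantity demanded equal to quantity supplied, 3731 - 7P = 8P - 469, gives P* = 280 and Q* = 1771.
The floor of 341 is above the equilibrium price 280, so it binds.
At P = 341: Qd = 3731 - 7·341 = 1344 and Qs = 8·341 - 469 = 2259.
Surplus = Qs - Qd = 915.
Government expenditure = surplus × support price = 915 × 341 = 312015.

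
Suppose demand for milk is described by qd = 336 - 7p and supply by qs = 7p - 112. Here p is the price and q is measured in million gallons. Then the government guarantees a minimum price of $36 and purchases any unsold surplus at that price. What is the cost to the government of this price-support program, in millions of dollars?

Without the control the market clears where 336 - 7p = 7p - 112, i.e. p* = 32 and q* = 112.
Because the floor (36) lies above the market-clearing price, it is binding.
At p = 36: qd = 336 - 7·36 = 84 and qs = 7·36 - 112 = 140.
Surplus = qs - qd = 56.
Government expenditure = surplus × support price = 56 × 36 = 2016.

2016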